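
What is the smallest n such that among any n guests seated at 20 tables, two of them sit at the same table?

There are 20 tables acting as pigeonholes.
With 20 guests we could place one in each, avoiding any repeat.
One more forces some class to hold 2, so 20 + 1 = 21.

21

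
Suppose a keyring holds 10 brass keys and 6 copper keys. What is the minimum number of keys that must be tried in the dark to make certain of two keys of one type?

Treat the 2 types as pigeonholes.
The worst case takes 1 key of each type without reaching 2 of any: 2 × 1 = 2.
The next key must bring some type to 2, so 2 + 1 = 3.

3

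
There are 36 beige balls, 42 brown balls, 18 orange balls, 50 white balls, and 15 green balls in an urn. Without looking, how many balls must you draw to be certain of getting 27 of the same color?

112

In the worst case we take at most 26 of each color, but all 18 orange and all 15 green (fewer than 26), giving 26 + 26 + 18 + 26 + 15 = 111.
One more ball then forces some color to 27, so 111 + 1 = 112.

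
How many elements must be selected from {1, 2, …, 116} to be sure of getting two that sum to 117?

59

Partition {1, …, 116} into 58 pairs: {1,116}, {2,115}, …, {58,59}.
Choosing 58 integers — say the integers 1 through 58 — takes one from each pair and avoids the property.
Choosing 59 forces two into the same pair by pigeonhole, and those sum to 117. So 59.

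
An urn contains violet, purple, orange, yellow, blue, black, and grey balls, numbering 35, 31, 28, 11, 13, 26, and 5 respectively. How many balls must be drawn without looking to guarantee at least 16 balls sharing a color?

Treat the 7 colors as pigeonholes.
In the worst case we take at most 15 of each color, but all 11 yellow, all 13 blue, and all 5 grey (fewer than 15), giving 15 + 15 + 15 + 11 + 13 + 15 + 5 = 89.
One more ball then forces some color to 16, so 89 + 1 = 90.

90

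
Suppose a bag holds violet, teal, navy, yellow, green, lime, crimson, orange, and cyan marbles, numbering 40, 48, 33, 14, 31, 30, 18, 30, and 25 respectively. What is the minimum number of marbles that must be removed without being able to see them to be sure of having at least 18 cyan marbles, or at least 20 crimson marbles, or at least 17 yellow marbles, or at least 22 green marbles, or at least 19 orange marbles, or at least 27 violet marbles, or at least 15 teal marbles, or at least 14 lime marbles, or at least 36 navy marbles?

175

Each of the 9 colors has its own threshold; avoid all of them simultaneously.
The worst case stops just short of every target: 26 violet, 14 teal, all 33 navy, all 14 yellow, 21 green, 13 lime, all 18 crimson, 18 orange, 17 cyan — 26 + 14 + 33 + 14 + 21 + 13 + 18 + 18 + 17 = 174 marbles.
One more marble must push some color to its target, so 174 + 1 = 175.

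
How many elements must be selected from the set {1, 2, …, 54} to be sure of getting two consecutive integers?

Partition {1, …, 54} into 27 pairs: {1,2}, {3,4}, …, {53,54}.
Choosing 27 integers — say the 27 even numbers 2, 4, …, 54 — takes one from each pair and avoids the property.
Choosing 28 forces two into the same pair by pigeonhole, and those are consecutive. So 28.

28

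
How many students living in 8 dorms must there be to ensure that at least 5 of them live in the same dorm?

33

There are 8 dorms acting as pigeonholes.
With 8 × 4 = 32 students we could place exactly 4 in each, with no class reaching 5.
One more forces some class to hold 5, so 32 + 1 = 33.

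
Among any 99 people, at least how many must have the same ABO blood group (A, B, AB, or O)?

The 99 people fall into 4 ABO blood groups.
If each of the 4 ABO blood groups held at most 24, the total would be at most 4 × 24 = 96 < 99, a contradiction.
So at least one holds ⌈99/4⌉ = 25.

25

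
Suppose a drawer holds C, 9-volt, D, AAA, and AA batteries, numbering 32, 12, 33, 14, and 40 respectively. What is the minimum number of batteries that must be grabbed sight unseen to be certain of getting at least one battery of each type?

The hardest type to obtain is 9-volt: we could draw every other battery first — 131 − 12 = 119 batteries — without a single 9-volt one.
The next draw must be 9-volt, so 119 + 1 = 120.

120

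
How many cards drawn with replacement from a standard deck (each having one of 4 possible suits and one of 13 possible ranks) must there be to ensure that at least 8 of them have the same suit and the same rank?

There are 4 × 13 = 52 (suit, rank) combinations acting as pigeonholes.
With 52 × 7 = 364 cards drawn with replacement from a standard deck we could place exactly 7 in each, with no (suit, rank) pair reaching 8.
One more forces some (suit, rank) pair to hold 8, so 364 + 1 = 365.

365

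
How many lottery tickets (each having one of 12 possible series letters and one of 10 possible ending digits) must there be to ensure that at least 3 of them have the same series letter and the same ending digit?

There are 12 × 10 = 120 (series letter, ending digit) combinations acting as pigeonholes.
With 120 × 2 = 240 lottery tickets we could place exactly 2 in each, with no (series letter, ending digit) pair reaching 3.
One more forces some (series letter, ending digit) pair to hold 3, so 240 + 1 = 241.

241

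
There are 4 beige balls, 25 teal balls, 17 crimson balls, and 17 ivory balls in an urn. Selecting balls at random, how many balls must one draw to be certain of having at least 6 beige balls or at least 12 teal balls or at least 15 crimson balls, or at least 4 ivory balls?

The worst case stops just short of every target: all 4 beige, 11 teal, 14 crimson, 3 ivory — 4 + 11 + 14 + 3 = 32 balls.
One more ball must push some color to its target, so 32 + 1 = 33.

33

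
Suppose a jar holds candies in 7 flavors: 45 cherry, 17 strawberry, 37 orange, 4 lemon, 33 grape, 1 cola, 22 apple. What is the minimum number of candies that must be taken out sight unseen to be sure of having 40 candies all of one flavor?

154

Treat the 7 flavors as pigeonholes.
In the worst case we take at most 39 of each flavor, but all 17 strawberry, all 37 orange, all 4 lemon, all 33 grape, all 1 cola, and all 22 apple (fewer than 39), giving 39 + 17 + 37 + 4 + 33 + 1 + 22 = 153.
One more candy then forces some flavor to 40, so 153 + 1 = 154.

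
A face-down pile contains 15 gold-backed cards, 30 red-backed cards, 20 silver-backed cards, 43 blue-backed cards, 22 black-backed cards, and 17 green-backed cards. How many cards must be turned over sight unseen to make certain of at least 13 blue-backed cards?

To avoid blue-backed cards as long as possible, exhaust the other 5 back colors first.
The worst case draws every non-blue-backed card first: 15 + 30 + 20 + 22 + 17 = 104.
The next 13 draws are then forced to be blue-backed, giving 104 + 13 = 117.

117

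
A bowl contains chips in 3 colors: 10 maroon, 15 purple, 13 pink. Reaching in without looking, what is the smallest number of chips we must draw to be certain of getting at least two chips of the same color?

The worst case takes 1 chip of each color without reaching 2 of any: 3 × 1 = 3.
The next chip must bring some color to 2, so 3 + 1 = 4.

4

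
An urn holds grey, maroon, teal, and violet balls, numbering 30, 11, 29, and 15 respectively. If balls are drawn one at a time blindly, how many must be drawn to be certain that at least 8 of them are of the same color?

The worst case takes 7 balls of each color without reaching 8 of any: 4 × 7 = 28.
The next ball must bring some color to 8, so 28 + 1 = 29.

29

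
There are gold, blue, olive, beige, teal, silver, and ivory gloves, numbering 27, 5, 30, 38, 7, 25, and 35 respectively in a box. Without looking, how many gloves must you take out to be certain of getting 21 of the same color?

Treat the 7 colors as pigeonholes.
In the worst case we take at most 20 of each color, but all 5 blue and all 7 teal (fewer than 20), giving 20 + 5 + 20 + 20 + 7 + 20 + 20 = 112.
One more glove then forces some color to 21, so 112 + 1 = 113.

113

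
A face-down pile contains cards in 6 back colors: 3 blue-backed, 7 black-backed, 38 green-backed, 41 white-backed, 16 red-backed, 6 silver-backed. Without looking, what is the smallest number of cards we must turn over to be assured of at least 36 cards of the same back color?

Treat the 6 back colors as pigeonholes.
In the worst case we take at most 35 of each back color, but all 3 blue-backed, all 7 black-backed, all 16 red-backed, and all 6 silver-backed (fewer than 35), giving 3 + 7 + 35 + 35 + 16 + 6 = 102.
One more card then forces some back color to 36, so 102 + 1 = 103.

103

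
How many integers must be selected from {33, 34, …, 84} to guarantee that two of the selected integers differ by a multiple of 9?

Group the integers by remainder mod 9; there are 9 residue classes, each nonempty in this range.
Choosing one from each class (9 integers) avoids any shared remainder.
One more choice must repeat a class, so two differ by a multiple of 9. Hence 9 + 1 = 10.

10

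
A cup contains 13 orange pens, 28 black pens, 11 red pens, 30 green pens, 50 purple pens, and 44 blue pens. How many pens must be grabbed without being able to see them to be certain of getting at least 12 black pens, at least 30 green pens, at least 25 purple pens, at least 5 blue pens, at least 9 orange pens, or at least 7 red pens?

83

Each of the 6 ink colors has its own threshold; avoid all of them simultaneously.
The worst case stops just short of every target: 8 orange, 11 black, 6 red, 29 green, 24 purple, 4 blue — 8 + 11 + 6 + 29 + 24 + 4 = 82 pens.
One more pen must push some ink color to its target, so 82 + 1 = 83.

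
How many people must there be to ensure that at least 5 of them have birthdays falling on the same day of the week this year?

There are 7 days of the week acting as pigeonholes.
With 7 × 4 = 28 people we could place exactly 4 in each, with no class reaching 5.
One more forces some class to hold 5, so 28 + 1 = 29.

29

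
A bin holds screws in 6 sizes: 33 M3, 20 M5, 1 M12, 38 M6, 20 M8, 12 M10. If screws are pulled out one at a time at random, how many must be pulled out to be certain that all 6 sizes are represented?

124

The hardest size to obtain is M12: we could draw every other screw first — 124 − 1 = 123 screws — without a single M12 one.
The next draw must be M12, so 123 + 1 = 124.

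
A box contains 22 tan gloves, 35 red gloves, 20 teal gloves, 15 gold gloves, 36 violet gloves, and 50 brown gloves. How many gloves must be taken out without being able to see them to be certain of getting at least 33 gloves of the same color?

In the worst case we take at most 32 of each color, but all 22 tan, all 20 teal, and all 15 gold (fewer than 32), giving 22 + 32 + 20 + 15 + 32 + 32 = 153.
One more glove then forces some color to 33, so 153 + 1 = 154.

154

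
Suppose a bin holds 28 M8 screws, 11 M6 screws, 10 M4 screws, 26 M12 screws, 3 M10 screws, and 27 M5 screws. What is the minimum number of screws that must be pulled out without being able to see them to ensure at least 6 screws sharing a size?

In the worst case we take at most 5 of each size, but all 3 M10 (fewer than 5), giving 5 + 5 + 5 + 5 + 3 + 5 = 28.
One more screw then forces some size to 6, so 28 + 1 = 29.

29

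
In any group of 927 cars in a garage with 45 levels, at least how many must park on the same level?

21

The 927 cars fall into 45 levels.
If each of the 45 levels held at most 20, the total would be at most 45 × 20 = 900 < 927, a contradiction.
So at least one holds ⌈927/45⌉ = 21.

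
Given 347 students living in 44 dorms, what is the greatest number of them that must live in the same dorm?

The 347 students fall into 44 dorms.
If each of the 44 dorms held at most 7, the total would be at most 44 × 7 = 308 < 347, a contradiction.
So at least one holds ⌈347/44⌉ = 8.

8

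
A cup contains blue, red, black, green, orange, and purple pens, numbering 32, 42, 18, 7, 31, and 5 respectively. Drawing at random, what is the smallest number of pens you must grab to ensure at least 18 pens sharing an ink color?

Treat the 6 ink colors as pigeonholes.
In the worst case we take at most 17 of each ink color, but all 7 green and all 5 purple (fewer than 17), giving 17 + 17 + 17 + 7 + 17 + 5 = 80.
One more pen then forces some ink color to 18, so 80 + 1 = 81.

81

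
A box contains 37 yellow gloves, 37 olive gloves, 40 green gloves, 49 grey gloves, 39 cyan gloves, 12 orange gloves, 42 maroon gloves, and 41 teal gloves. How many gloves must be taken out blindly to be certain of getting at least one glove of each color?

286

The hardest color to obtain is orange: we could draw every other glove first — 297 − 12 = 285 gloves — without a single orange one.
The next draw must be orange, so 285 + 1 = 286.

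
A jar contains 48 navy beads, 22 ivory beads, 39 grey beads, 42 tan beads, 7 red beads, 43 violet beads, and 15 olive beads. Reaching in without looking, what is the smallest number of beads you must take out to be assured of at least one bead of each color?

210

The hardest color to obtain is red: we could draw every other bead first — 216 − 7 = 209 beads — without a single red one.
The next draw must be red, so 209 + 1 = 210.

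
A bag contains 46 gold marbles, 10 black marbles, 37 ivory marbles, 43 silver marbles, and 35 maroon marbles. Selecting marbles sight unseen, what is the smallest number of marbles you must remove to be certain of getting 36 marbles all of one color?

151

In the worst case we take at most 35 of each color, but all 10 black (fewer than 35), giving 35 + 10 + 35 + 35 + 35 = 150.
One more marble then forces some color to 36, so 150 + 1 = 151.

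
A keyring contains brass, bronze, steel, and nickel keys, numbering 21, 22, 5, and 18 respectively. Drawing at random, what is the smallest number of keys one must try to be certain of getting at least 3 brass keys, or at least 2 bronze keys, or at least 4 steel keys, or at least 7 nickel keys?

13

The worst case stops just short of every target: 2 brass, 1 bronze, 3 steel, 6 nickel — 2 + 1 + 3 + 6 = 12 keys.
One more key must push some type to its target, so 12 + 1 = 13.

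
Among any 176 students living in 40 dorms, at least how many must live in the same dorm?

The 176 students fall into 40 dorms.
If each of the 40 dorms held at most 4, the total would be at most 40 × 4 = 160 < 176, a contradiction.
So at least one holds ⌈176/40⌉ = 5.

5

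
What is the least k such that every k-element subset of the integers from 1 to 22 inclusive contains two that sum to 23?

12

Partition {1, …, 22} into 11 pairs: {1,22}, {2,21}, …, {11,12}.
Choosing 11 integers — say the integers 1 through 11 — takes one from each pair and avoids the property.
Choosing 12 forces two into the same pair by pigeonhole, and those sum to 23. So 12.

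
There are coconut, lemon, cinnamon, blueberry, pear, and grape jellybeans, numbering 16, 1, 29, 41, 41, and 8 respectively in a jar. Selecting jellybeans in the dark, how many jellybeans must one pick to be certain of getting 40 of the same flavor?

133

Treat the 6 flavors as pigeonholes.
In the worst case we take at most 39 of each flavor, but all 16 coconut, all 1 lemon, all 29 cinnamon, and all 8 grape (fewer than 39), giving 16 + 1 + 29 + 39 + 39 + 8 = 132.
One more jellybean then forces some flavor to 40, so 132 + 1 = 133.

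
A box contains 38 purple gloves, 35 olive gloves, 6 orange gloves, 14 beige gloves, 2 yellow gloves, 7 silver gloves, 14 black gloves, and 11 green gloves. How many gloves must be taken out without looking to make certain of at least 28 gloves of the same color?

109

In the worst case we take at most 27 of each color, but all 6 orange, all 14 beige, all 2 yellow, all 7 silver, all 14 black, and all 11 green (fewer than 27), giving 27 + 27 + 6 + 14 + 2 + 7 + 14 + 11 = 108.
One more glove then forces some color to 28, so 108 + 1 = 109.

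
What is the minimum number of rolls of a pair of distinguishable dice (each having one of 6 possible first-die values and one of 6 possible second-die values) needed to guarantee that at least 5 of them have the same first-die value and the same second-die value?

145

There are 6 × 6 = 36 (first-die value, second-die value) combinations acting as pigeonholes.
With 36 × 4 = 144 rolls of a pair of distinguishable dice we could place exactly 4 in each, with no (first-die value, second-die value) pair reaching 5.
One more forces some (first-die value, second-die value) pair to hold 5, so 144 + 1 = 145.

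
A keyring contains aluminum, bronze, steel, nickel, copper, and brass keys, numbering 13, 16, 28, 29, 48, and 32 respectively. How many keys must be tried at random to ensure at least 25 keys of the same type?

126

In the worst case we take at most 24 of each type, but all 13 aluminum and all 16 bronze (fewer than 24), giving 13 + 16 + 24 + 24 + 24 + 24 = 125.
One more key then forces some type to 25, so 125 + 1 = 126.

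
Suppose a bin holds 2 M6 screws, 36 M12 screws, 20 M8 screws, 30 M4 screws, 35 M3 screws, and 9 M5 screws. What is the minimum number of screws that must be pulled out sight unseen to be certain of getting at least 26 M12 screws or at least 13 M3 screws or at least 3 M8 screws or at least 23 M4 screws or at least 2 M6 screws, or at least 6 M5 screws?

68

The worst case stops just short of every target: 1 M6, 25 M12, 2 M8, 22 M4, 12 M3, 5 M5 — 1 + 25 + 2 + 22 + 12 + 5 = 67 screws.
One more screw must push some size to its target, so 67 + 1 = 68.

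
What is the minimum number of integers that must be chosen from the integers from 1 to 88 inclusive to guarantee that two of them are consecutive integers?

45

Partition {1, …, 88} into 44 pairs: {1,2}, {3,4}, …, {87,88}.
Choosing 44 integers — say the 44 even numbers 2, 4, …, 88 — takes one from each pair and avoids the property.
Choosing 45 forces two into the same pair by pigeonhole, and those are consecutive. So 45.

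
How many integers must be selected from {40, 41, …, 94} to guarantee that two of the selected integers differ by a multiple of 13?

14

Group the integers by remainder mod 13; there are 13 residue classes, each nonempty in this range.
Choosing one from each class (13 integers) avoids any shared remainder.
One more choice must repeat a class, so two differ by a multiple of 13. Hence 13 + 1 = 14.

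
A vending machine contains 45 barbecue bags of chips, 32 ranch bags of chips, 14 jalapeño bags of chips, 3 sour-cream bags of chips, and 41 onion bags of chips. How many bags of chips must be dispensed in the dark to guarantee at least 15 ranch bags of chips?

The worst case draws every non-ranch bag of chips first: 45 + 14 + 3 + 41 = 103.
The next 15 draws are then forced to be ranch, giving 103 + 15 = 118.

118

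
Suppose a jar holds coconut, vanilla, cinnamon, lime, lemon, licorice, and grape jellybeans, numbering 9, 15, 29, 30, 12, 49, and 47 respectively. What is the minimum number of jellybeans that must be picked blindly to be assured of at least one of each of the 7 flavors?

The hardest flavor to obtain is coconut: we could draw every other jellybean first — 191 − 9 = 182 jellybeans — without a single coconut one.
The next draw must be coconut, so 182 + 1 = 183.

183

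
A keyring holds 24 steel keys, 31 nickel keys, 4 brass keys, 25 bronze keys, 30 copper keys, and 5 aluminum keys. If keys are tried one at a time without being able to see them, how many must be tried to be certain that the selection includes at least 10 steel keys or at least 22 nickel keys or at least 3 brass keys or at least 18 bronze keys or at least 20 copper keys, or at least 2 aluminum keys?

The worst case stops just short of every target: 9 steel, 21 nickel, 2 brass, 17 bronze, 19 copper, 1 aluminum — 9 + 21 + 2 + 17 + 19 + 1 = 69 keys.
One more key must push some type to its target, so 69 + 1 = 70.

70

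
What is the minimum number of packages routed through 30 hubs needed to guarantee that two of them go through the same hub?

There are 30 hubs acting as pigeonholes.
With 30 packages we could place one in each, avoiding any repeat.
One more forces some class to hold 2, so 30 + 1 = 31.

31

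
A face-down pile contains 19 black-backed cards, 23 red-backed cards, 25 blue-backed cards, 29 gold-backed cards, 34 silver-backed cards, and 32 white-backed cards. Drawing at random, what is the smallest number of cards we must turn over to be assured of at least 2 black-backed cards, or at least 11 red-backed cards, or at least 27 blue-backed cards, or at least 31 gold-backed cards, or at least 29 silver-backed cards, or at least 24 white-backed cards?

The worst case stops just short of every target: 1 black-backed, 10 red-backed, all 25 blue-backed, all 29 gold-backed, 28 silver-backed, 23 white-backed — 1 + 10 + 25 + 29 + 28 + 23 = 116 cards.
One more card must push some back color to its target, so 116 + 1 = 117.

117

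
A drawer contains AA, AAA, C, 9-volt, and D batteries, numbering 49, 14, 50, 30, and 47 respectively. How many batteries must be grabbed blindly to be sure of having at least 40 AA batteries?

The worst case draws every non-AA battery first: 14 + 50 + 30 + 47 = 141.
The next 40 draws are then forced to be AA, giving 141 + 40 = 181.

181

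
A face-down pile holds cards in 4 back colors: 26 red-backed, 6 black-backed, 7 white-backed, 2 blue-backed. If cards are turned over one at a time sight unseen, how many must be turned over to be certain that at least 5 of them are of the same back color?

15

In the worst case we take at most 4 of each back color, but all 2 blue-backed (fewer than 4), giving 4 + 4 + 4 + 2 = 14.
One more card then forces some back color to 5, so 14 + 1 = 15.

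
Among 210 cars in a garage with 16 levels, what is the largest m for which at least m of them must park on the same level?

If each of the 16 levels held at most 13, the total would be at most 16 × 13 = 208 < 210, a contradiction.
So at least one holds ⌈210/16⌉ = 14.

14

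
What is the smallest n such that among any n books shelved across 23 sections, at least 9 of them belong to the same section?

185

There are 23 sections acting as pigeonholes.
With 23 × 8 = 184 books we could place exactly 8 in each, with no class reaching 9.
One more forces some class to hold 9, so 184 + 1 = 185.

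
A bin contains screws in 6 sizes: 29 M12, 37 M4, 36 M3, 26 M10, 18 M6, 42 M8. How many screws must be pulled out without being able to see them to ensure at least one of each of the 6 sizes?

171

The hardest size to obtain is M6: we could draw every other screw first — 188 − 18 = 170 screws — without a single M6 one.
The next draw must be M6, so 170 + 1 = 171.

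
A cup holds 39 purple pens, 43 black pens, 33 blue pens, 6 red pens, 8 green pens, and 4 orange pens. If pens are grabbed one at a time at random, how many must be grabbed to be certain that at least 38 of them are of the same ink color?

126

Treat the 6 ink colors as pigeonholes.
In the worst case we take at most 37 of each ink color, but all 33 blue, all 6 red, all 8 green, and all 4 orange (fewer than 37), giving 37 + 37 + 33 + 6 + 8 + 4 = 125.
One more pen then forces some ink color to 38, so 125 + 1 = 126.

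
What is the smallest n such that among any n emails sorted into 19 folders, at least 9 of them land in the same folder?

There are 19 folders acting as pigeonholes.
With 19 × 8 = 152 emails we could place exactly 8 in each, with no class reaching 9.
One more forces some class to hold 9, so 152 + 1 = 153.

153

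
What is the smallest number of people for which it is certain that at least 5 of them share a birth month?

49

There are 12 months of the year acting as pigeonholes.
With 12 × 4 = 48 people we could place exactly 4 in each, with no class reaching 5.
One more forces some class to hold 5, so 48 + 1 = 49.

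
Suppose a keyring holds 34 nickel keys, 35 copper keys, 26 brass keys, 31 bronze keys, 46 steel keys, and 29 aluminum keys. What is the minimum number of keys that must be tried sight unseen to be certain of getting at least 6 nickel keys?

173

To avoid nickel keys as long as possible, exhaust the other 5 types first.
The worst case draws every non-nickel key first: 35 + 26 + 31 + 46 + 29 = 167.
The next 6 draws are then forced to be nickel, giving 167 + 6 = 173.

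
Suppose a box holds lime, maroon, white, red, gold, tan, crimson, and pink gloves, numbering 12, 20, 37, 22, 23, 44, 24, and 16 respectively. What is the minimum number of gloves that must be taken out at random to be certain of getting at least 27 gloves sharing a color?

In the worst case we take at most 26 of each color, but all 12 lime, all 20 maroon, all 22 red, all 23 gold, all 24 crimson, and all 16 pink (fewer than 26), giving 12 + 20 + 26 + 22 + 23 + 26 + 24 + 16 = 169.
One more glove then forces some color to 27, so 169 + 1 = 170.

170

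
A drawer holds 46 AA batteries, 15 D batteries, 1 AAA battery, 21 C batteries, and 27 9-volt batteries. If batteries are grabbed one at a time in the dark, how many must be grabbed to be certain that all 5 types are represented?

110

The hardest type to obtain is AAA: we could draw every other battery first — 110 − 1 = 109 batteries — without a single AAA one.
The next draw must be AAA, so 109 + 1 = 110.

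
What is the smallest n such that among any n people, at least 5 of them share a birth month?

49

There are 12 months of the year acting as pigeonholes.
With 12 × 4 = 48 people we could place exactly 4 in each, with no class reaching 5.
One more forces some class to hold 5, so 48 + 1 = 49.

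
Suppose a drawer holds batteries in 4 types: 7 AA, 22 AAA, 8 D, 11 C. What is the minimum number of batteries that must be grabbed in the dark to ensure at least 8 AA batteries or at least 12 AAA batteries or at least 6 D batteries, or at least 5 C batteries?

28

Each of the 4 types has its own threshold; avoid all of them simultaneously.
The worst case stops just short of every target: 7 AA, 11 AAA, 5 D, 4 C — 7 + 11 + 5 + 4 = 27 batteries.
One more battery must push some type to its target, so 27 + 1 = 28.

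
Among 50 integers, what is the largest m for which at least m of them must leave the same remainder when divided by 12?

If each of the 12 residue classes modulo 12 held at most 4, the total would be at most 12 × 4 = 48 < 50, a contradiction.
So at least one holds ⌈50/12⌉ = 5.

5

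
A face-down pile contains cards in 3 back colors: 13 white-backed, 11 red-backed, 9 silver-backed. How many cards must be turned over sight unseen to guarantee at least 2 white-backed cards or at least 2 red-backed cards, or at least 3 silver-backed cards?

5

The worst case stops just short of every target: 1 white-backed, 1 red-backed, 2 silver-backed — 1 + 1 + 2 = 4 cards.
One more card must push some back color to its target, so 4 + 1 = 5.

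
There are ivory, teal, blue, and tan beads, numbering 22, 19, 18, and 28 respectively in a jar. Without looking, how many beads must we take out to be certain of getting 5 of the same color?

17

Treat the 4 colors as pigeonholes.
The worst case takes 4 beads of each color without reaching 5 of any: 4 × 4 = 16.
The next bead must bring some color to 5, so 16 + 1 = 17.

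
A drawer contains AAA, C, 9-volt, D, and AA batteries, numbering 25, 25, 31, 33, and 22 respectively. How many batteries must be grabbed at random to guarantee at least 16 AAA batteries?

To avoid AAA batteries as long as possible, exhaust the other 4 types first.
The worst case draws every non-AAA battery first: 25 + 31 + 33 + 22 = 111.
The next 16 draws are then forced to be AAA, giving 111 + 16 = 127.

127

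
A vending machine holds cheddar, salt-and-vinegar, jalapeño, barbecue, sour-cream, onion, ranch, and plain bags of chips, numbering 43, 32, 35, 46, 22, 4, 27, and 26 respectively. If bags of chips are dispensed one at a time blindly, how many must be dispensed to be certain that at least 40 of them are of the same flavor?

Treat the 8 flavors as pigeonholes.
In the worst case we take at most 39 of each flavor, but all 32 salt-and-vinegar, all 35 jalapeño, all 22 sour-cream, all 4 onion, all 27 ranch, and all 26 plain (fewer than 39), giving 39 + 32 + 35 + 39 + 22 + 4 + 27 + 26 = 224.
One more bag of chips then forces some flavor to 40, so 224 + 1 = 225.

225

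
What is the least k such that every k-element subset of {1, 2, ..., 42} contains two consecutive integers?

22

Partition {1, …, 42} into 21 pairs: {1,2}, {3,4}, …, {41,42}.
Choosing 21 integers — say the 21 even numbers 2, 4, …, 42 — takes one from each pair and avoids the property.
Choosing 22 forces two into the same pair by pigeonhole, and those are consecutive. So 22.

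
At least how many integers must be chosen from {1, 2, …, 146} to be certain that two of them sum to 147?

74

Partition {1, …, 146} into 73 pairs: {1,146}, {2,145}, …, {73,74}.
Choosing 73 integers — say the integers 1 through 73 — takes one from each pair and avoids the property.
Choosing 74 forces two into the same pair by pigeonhole, and those sum to 147. So 74.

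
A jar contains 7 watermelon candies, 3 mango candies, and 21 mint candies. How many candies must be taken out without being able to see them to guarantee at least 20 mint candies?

30

The worst case draws every non-mint candy first: 7 + 3 = 10.
The next 20 draws are then forced to be mint, giving 10 + 20 = 30.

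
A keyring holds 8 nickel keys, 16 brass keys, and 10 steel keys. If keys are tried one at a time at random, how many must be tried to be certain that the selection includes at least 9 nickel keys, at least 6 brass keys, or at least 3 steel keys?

The worst case stops just short of every target: 8 nickel, 5 brass, 2 steel — 8 + 5 + 2 = 15 keys.
One more key must push some type to its target, so 15 + 1 = 16.

16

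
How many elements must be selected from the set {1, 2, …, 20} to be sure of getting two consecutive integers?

Partition {1, …, 20} into 10 pairs: {1,2}, {3,4}, …, {19,20}.
Choosing 10 integers — say the 10 even numbers 2, 4, …, 20 — takes one from each pair and avoids the property.
Choosing 11 forces two into the same pair by pigeonhole, and those are consecutive. So 11.

11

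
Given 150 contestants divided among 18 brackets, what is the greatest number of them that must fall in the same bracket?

9

The 150 contestants fall into 18 brackets.
If each of the 18 brackets held at most 8, the total would be at most 18 × 8 = 144 < 150, a contradiction.
So at least one holds ⌈150/18⌉ = 9.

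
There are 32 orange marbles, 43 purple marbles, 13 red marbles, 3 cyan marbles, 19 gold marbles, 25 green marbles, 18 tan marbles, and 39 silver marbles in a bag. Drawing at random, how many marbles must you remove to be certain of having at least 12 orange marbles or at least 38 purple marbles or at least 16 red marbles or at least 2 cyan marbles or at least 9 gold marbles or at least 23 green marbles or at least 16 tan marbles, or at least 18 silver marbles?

The worst case stops just short of every target: 11 orange, 37 purple, all 13 red, 1 cyan, 8 gold, 22 green, 15 tan, 17 silver — 11 + 37 + 13 + 1 + 8 + 22 + 15 + 17 = 124 marbles.
One more marble must push some color to its target, so 124 + 1 = 125.

125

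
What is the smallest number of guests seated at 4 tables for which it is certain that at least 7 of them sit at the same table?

There are 4 tables acting as pigeonholes.
With 4 × 6 = 24 guests we could place exactly 6 in each, with no class reaching 7.
One more forces some class to hold 7, so 24 + 1 = 25.

25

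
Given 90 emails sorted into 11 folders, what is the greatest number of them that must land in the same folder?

9

The 90 emails fall into 11 folders.
If each of the 11 folders held at most 8, the total would be at most 11 × 8 = 88 < 90, a contradiction.
So at least one holds ⌈90/11⌉ = 9.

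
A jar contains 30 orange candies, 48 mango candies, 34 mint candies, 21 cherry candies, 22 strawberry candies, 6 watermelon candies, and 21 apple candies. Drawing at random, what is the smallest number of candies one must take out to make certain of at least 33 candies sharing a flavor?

Treat the 7 flavors as pigeonholes.
In the worst case we take at most 32 of each flavor, but all 30 orange, all 21 cherry, all 22 strawberry, all 6 watermelon, and all 21 apple (fewer than 32), giving 30 + 32 + 32 + 21 + 22 + 6 + 21 = 164.
One more candy then forces some flavor to 33, so 164 + 1 = 165.

165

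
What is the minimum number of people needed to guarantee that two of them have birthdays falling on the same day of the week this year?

There are 7 days of the week acting as pigeonholes.
With 7 people we could place one in each, avoiding any repeat.
One more forces some class to hold 2, so 7 + 1 = 8.

8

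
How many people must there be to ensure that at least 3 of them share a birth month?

25

There are 12 months of the year acting as pigeonholes.
With 12 × 2 = 24 people we could place exactly 2 in each, with no class reaching 3.
One more forces some class to hold 3, so 24 + 1 = 25.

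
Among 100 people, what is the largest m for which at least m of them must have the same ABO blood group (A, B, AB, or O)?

There are 4 ABO blood groups, which serve as the pigeonholes.
If each of the 4 ABO blood groups held at most 24, the total would be at most 4 × 24 = 96 < 100, a contradiction.
So at least one holds ⌈100/4⌉ = 25.

25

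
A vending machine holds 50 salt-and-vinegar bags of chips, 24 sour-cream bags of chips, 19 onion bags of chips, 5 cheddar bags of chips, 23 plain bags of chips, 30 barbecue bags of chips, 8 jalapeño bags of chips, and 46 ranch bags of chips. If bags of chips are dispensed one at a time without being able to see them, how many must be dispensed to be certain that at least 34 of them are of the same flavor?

176

In the worst case we take at most 33 of each flavor, but all 24 sour-cream, all 19 onion, all 5 cheddar, all 23 plain, all 30 barbecue, and all 8 jalapeño (fewer than 33), giving 33 + 24 + 19 + 5 + 23 + 30 + 8 + 33 = 175.
One more bag of chips then forces some flavor to 34, so 175 + 1 = 176.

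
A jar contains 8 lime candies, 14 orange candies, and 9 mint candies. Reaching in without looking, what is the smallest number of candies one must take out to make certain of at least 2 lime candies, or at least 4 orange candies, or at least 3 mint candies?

The worst case stops just short of every target: 1 lime, 3 orange, 2 mint — 1 + 3 + 2 = 6 candies.
One more candy must push some flavor to its target, so 6 + 1 = 7.

7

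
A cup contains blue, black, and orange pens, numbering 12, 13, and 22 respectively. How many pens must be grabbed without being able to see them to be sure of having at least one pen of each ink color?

The hardest ink color to obtain is blue: we could draw every other pen first — 47 − 12 = 35 pens — without a single blue one.
The next draw must be blue, so 35 + 1 = 36.

36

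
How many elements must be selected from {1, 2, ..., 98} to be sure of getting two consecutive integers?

Partition {1, …, 98} into 49 pairs: {1,2}, {3,4}, …, {97,98}.
Choosing 49 integers — say the 49 even numbers 2, 4, …, 98 — takes one from each pair and avoids the property.
Choosing 50 forces two into the same pair by pigeonhole, and those are consecutive. So 50.

50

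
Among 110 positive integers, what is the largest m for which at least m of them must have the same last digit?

11

If each of the 10 possible last digits held at most 10, the total would be at most 10 × 10 = 100 < 110, a contradiction.
So at least one holds ⌈110/10⌉ = 11.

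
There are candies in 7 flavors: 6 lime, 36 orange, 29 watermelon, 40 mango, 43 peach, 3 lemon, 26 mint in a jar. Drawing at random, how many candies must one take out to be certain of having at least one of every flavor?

181

The hardest flavor to obtain is lemon: we could draw every other candy first — 183 − 3 = 180 candies — without a single lemon one.
The next draw must be lemon, so 180 + 1 = 181.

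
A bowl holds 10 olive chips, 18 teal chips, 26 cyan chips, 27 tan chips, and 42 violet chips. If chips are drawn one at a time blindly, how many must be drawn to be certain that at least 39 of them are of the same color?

In the worst case we take at most 38 of each color, but all 10 olive, all 18 teal, all 26 cyan, and all 27 tan (fewer than 38), giving 10 + 18 + 26 + 27 + 38 = 119.
One more chip then forces some color to 39, so 119 + 1 = 120.

120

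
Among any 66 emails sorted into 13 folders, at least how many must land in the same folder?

If each of the 13 folders held at most 5, the total would be at most 13 × 5 = 65 < 66, a contradiction.
So at least one holds ⌈66/13⌉ = 6.

6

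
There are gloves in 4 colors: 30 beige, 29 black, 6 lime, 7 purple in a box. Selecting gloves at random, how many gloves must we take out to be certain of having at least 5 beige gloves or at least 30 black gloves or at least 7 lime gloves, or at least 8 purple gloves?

47

The worst case stops just short of every target: 4 beige, 29 black, 6 lime, 7 purple — 4 + 29 + 6 + 7 = 46 gloves.
One more glove must push some color to its target, so 46 + 1 = 47.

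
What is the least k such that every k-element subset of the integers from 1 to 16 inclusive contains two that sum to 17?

9

Partition {1, …, 16} into 8 pairs: {1,16}, {2,15}, …, {8,9}.
Choosing 8 integers — say the integers 1 through 8 — takes one from each pair and avoids the property.
Choosing 9 forces two into the same pair by pigeonhole, and those sum to 17. So 9.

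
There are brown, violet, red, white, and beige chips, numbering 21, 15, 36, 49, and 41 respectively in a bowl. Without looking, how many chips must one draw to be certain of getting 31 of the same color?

Treat the 5 colors as pigeonholes.
In the worst case we take at most 30 of each color, but all 21 brown and all 15 violet (fewer than 30), giving 21 + 15 + 30 + 30 + 30 = 126.
One more chip then forces some color to 31, so 126 + 1 = 127.

127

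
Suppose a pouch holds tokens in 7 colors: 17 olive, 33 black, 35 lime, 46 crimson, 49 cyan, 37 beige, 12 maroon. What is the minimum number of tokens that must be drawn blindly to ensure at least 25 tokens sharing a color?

Treat the 7 colors as pigeonholes.
In the worst case we take at most 24 of each color, but all 17 olive and all 12 maroon (fewer than 24), giving 17 + 24 + 24 + 24 + 24 + 24 + 12 = 149.
One more token then forces some color to 25, so 149 + 1 = 150.

150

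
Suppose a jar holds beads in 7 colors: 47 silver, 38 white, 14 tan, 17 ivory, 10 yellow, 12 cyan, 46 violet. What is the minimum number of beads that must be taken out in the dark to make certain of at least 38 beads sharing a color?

165

In the worst case we take at most 37 of each color, but all 14 tan, all 17 ivory, all 10 yellow, and all 12 cyan (fewer than 37), giving 37 + 37 + 14 + 17 + 10 + 12 + 37 = 164.
One more bead then forces some color to 38, so 164 + 1 = 165.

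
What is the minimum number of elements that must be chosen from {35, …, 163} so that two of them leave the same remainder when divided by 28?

29

Use the pigeonhole principle on residue classes: group the integers by remainder mod 28; there are 28 residue classes, each nonempty in this range.
Choosing one from each class (28 integers) avoids any shared remainder.
One more choice must repeat a class, so two differ by a multiple of 28. Hence 28 + 1 = 29.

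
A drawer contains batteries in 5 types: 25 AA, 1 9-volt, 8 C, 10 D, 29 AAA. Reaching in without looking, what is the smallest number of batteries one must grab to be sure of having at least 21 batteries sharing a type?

Treat the 5 types as pigeonholes.
In the worst case we take at most 20 of each type, but all 1 9-volt, all 8 C, and all 10 D (fewer than 20), giving 20 + 1 + 8 + 10 + 20 = 59.
One more battery then forces some type to 21, so 59 + 1 = 60.

60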